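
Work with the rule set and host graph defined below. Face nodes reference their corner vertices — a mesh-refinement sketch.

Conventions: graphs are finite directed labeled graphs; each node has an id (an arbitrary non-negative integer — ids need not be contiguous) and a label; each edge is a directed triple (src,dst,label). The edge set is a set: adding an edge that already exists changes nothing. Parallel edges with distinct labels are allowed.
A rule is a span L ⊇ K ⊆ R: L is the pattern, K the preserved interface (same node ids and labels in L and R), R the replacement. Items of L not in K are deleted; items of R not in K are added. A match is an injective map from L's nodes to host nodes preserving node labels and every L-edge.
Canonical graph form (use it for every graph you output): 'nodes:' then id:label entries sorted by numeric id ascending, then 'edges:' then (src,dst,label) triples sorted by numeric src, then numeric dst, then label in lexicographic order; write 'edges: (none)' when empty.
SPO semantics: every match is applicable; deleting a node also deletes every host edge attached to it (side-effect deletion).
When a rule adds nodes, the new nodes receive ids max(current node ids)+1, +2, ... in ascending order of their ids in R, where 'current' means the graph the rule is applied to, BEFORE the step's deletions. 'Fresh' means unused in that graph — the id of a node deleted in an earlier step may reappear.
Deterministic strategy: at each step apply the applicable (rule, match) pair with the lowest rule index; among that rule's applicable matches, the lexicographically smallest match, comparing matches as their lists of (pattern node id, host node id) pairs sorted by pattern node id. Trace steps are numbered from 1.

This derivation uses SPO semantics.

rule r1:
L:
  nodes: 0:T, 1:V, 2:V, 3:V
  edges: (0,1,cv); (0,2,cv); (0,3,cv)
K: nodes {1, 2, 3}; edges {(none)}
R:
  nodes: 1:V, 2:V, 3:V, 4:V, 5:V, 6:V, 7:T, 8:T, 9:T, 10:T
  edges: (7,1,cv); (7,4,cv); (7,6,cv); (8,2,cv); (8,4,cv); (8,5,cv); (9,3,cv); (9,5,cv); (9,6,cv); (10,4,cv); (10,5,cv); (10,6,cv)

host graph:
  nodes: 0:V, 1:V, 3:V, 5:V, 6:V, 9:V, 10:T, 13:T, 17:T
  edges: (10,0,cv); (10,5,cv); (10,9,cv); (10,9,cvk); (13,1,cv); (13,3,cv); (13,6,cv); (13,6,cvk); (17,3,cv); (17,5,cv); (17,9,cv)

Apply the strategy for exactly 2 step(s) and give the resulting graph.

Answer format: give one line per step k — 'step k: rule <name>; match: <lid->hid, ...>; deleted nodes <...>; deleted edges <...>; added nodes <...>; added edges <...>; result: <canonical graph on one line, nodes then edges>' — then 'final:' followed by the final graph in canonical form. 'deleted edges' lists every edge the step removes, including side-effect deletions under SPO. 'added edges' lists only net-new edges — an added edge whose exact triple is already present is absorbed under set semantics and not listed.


step 1: rule r1; match: 0->10, 1->0, 2->5, 3->9; deleted nodes 10; deleted edges (10,0,cv); (10,5,cv); (10,9,cv); (10,9,cvk); added nodes 18, 19, 20, 21, 22, 23, 24; added edges (21,0,cv); (21,18,cv); (21,20,cv); (22,5,cv); (22,18,cv); (22,19,cv); (23,9,cv); (23,19,cv); (23,20,cv); (24,18,cv); (24,19,cv); (24,20,cv); result: nodes: 0:V, 1:V, 3:V, 5:V, 6:V, 9:V, 13:T, 17:T, 18:V, 19:V, 20:V, 21:T, 22:T, 23:T, 24:T edges: (13,1,cv); (13,3,cv); (13,6,cv); (13,6,cvk); (17,3,cv); (17,5,cv); (17,9,cv); (21,0,cv); (21,18,cv); (21,20,cv); (22,5,cv); (22,18,cv); (22,19,cv); (23,9,cv); (23,19,cv); (23,20,cv); (24,18,cv); (24,19,cv); (24,20,cv)
step 2: rule r1; match: 0->13, 1->1, 2->3, 3->6; deleted nodes 13; deleted edges (13,1,cv); (13,3,cv); (13,6,cv); (13,6,cvk); added nodes 25, 26, 27, 28, 29, 30, 31; added edges (28,1,cv); (28,25,cv); (28,27,cv); (29,3,cv); (29,25,cv); (29,26,cv); (30,6,cv); (30,26,cv); (30,27,cv); (31,25,cv); (31,26,cv); (31,27,cv); result: nodes: 0:V, 1:V, 3:V, 5:V, 6:V, 9:V, 17:T, 18:V, 19:V, 20:V, 21:T, 22:T, 23:T, 24:T, 25:V, 26:V, 27:V, 28:T, 29:T, 30:T, 31:T edges: (17,3,cv); (17,5,cv); (17,9,cv); (21,0,cv); (21,18,cv); (21,20,cv); (22,5,cv); (22,18,cv); (22,19,cv); (23,9,cv); (23,19,cv); (23,20,cv); (24,18,cv); (24,19,cv); (24,20,cv); (28,1,cv); (28,25,cv); (28,27,cv); (29,3,cv); (29,25,cv); (29,26,cv); (30,6,cv); (30,26,cv); (30,27,cv); (31,25,cv); (31,26,cv); (31,27,cv)
final:
nodes: 0:V, 1:V, 3:V, 5:V, 6:V, 9:V, 17:T, 18:V, 19:V, 20:V, 21:T, 22:T, 23:T, 24:T, 25:V, 26:V, 27:V, 28:T, 29:T, 30:T, 31:T
edges: (17,3,cv); (17,5,cv); (17,9,cv); (21,0,cv); (21,18,cv); (21,20,cv); (22,5,cv); (22,18,cv); (22,19,cv); (23,9,cv); (23,19,cv); (23,20,cv); (24,18,cv); (24,19,cv); (24,20,cv); (28,1,cv); (28,25,cv); (28,27,cv); (29,3,cv); (29,25,cv); (29,26,cv); (30,6,cv); (30,26,cv); (30,27,cv); (31,25,cv); (31,26,cv); (31,27,cv)


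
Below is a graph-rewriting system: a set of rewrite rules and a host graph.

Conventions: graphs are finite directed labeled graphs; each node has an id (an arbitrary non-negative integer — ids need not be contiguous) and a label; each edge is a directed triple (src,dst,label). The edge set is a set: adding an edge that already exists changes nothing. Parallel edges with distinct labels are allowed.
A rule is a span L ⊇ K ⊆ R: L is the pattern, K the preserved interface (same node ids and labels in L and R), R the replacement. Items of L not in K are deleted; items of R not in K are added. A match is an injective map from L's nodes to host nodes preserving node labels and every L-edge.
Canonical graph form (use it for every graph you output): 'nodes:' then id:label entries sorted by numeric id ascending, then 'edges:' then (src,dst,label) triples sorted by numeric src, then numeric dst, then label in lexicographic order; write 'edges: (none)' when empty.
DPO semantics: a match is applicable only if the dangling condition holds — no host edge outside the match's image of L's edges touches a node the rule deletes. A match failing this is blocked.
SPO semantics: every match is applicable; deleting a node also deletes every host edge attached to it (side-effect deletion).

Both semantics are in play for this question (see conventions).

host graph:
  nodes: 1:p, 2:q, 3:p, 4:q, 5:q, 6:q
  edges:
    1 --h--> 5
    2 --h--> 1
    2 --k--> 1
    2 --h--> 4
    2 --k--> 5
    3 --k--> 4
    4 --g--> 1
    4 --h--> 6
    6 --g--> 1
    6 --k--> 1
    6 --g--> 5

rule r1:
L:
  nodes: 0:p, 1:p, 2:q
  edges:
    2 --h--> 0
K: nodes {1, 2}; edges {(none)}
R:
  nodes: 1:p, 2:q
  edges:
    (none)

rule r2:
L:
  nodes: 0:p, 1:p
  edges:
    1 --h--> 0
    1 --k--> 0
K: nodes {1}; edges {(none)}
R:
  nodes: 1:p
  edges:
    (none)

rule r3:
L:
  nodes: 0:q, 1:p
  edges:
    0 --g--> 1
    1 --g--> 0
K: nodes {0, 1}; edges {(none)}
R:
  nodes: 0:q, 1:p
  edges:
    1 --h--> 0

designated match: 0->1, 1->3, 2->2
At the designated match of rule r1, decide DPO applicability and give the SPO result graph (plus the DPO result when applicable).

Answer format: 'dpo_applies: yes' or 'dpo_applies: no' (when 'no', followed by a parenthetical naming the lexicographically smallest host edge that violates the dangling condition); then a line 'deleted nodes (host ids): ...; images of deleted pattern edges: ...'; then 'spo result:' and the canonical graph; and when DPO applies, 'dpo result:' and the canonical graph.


dpo_applies: no
(the rule deletes node 1, which keeps host edge (1,5,h) outside the match image — the dangling condition fails, DPO blocks; SPO proceeds and side-deletes such edges)
deleted nodes (host ids): 1; images of deleted pattern edges: (2,1,h)
spo result:
nodes: 2:q, 3:p, 4:q, 5:q, 6:q
edges: (2,4,h); (2,5,k); (3,4,k); (4,6,h); (6,5,g)


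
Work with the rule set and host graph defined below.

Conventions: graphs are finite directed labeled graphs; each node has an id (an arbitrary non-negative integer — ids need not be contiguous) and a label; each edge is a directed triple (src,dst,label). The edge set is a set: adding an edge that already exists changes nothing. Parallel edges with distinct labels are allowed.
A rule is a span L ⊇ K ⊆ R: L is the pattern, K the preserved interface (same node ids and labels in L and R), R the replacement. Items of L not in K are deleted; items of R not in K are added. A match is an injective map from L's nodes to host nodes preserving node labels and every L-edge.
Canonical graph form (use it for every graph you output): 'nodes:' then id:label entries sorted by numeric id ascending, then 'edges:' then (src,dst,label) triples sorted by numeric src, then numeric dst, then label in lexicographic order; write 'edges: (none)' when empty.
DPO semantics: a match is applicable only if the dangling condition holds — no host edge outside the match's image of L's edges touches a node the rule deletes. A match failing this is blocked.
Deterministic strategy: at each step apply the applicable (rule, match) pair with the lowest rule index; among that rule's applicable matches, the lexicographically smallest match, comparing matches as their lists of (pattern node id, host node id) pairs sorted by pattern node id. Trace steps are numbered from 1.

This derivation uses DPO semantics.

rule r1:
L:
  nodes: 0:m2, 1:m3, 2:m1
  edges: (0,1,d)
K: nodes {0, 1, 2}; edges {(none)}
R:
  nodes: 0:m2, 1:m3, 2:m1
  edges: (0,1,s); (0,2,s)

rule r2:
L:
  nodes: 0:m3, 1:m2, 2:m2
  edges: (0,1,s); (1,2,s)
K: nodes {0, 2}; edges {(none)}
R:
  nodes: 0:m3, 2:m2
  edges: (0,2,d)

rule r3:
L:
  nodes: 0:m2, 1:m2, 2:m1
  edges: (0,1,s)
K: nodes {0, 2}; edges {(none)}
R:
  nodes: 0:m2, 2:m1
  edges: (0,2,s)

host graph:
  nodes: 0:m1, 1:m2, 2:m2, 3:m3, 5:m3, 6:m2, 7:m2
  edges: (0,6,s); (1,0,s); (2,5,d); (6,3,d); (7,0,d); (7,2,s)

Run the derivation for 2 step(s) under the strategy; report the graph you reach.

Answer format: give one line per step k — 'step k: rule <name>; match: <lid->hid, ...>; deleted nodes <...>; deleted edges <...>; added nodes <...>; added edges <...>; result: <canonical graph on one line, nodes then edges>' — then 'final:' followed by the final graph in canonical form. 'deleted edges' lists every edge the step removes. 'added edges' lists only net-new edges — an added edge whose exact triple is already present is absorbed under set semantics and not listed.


step 1: rule r1; match: 0->2, 1->5, 2->0; deleted nodes (none); deleted edges (2,5,d); added nodes (none); added edges (2,0,s); (2,5,s); result: nodes: 0:m1, 1:m2, 2:m2, 3:m3, 5:m3, 6:m2, 7:m2 edges: (0,6,s); (1,0,s); (2,0,s); (2,5,s); (6,3,d); (7,0,d); (7,2,s)
step 2: rule r1; match: 0->6, 1->3, 2->0; deleted nodes (none); deleted edges (6,3,d); added nodes (none); added edges (6,0,s); (6,3,s); result: nodes: 0:m1, 1:m2, 2:m2, 3:m3, 5:m3, 6:m2, 7:m2 edges: (0,6,s); (1,0,s); (2,0,s); (2,5,s); (6,0,s); (6,3,s); (7,0,d); (7,2,s)
final:
nodes: 0:m1, 1:m2, 2:m2, 3:m3, 5:m3, 6:m2, 7:m2
edges: (0,6,s); (1,0,s); (2,0,s); (2,5,s); (6,0,s); (6,3,s); (7,0,d); (7,2,s)


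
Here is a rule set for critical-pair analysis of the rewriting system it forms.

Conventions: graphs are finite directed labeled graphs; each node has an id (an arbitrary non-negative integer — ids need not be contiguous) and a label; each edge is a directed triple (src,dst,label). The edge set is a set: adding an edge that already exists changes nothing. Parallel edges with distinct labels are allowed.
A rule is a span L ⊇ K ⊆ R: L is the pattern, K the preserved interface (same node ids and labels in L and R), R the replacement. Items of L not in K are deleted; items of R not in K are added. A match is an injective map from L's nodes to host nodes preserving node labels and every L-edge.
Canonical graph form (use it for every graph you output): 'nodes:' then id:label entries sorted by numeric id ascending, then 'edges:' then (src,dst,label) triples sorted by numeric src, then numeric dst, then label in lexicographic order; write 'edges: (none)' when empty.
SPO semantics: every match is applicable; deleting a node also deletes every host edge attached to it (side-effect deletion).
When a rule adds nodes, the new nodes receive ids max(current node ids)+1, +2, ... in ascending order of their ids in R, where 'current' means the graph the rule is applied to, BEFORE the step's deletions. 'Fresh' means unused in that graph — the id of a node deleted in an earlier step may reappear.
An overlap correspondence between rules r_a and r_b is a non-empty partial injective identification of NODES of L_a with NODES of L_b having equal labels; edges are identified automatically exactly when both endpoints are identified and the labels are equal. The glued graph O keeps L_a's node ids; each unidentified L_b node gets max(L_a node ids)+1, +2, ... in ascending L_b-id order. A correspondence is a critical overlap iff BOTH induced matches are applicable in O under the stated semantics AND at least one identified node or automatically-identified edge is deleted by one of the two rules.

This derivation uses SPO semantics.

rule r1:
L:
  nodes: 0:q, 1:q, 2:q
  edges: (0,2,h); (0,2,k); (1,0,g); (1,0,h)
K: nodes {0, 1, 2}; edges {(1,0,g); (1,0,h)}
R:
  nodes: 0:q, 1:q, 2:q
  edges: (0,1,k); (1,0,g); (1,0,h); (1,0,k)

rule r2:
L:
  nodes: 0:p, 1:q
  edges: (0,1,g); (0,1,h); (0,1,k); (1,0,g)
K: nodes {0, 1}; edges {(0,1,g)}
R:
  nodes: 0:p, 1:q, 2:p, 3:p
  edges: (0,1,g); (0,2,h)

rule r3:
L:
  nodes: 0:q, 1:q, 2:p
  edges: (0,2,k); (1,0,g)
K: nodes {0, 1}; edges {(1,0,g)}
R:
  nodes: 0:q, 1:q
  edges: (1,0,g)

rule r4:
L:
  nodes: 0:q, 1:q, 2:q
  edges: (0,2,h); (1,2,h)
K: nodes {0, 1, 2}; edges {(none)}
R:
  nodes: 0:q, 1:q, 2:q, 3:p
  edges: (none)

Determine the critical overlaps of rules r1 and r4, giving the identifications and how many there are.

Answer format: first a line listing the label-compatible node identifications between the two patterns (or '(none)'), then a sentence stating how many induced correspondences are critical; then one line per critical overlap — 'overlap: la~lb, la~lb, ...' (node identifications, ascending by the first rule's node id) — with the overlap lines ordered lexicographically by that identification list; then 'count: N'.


label-compatible node identifications between L(r1) and L(r4): 0~0, 0~1, 0~2, 1~0, 1~1, 1~2, 2~0, 2~1, 2~2
8 of the induced correspondences are critical overlaps of r1 and r4.
overlap: 0~0, 1~1, 2~2
overlap: 0~0, 2~2
overlap: 0~1, 1~0, 2~2
overlap: 0~1, 2~2
overlap: 0~2, 1~0
overlap: 0~2, 1~0, 2~1
overlap: 0~2, 1~1
overlap: 0~2, 1~1, 2~0
count: 8


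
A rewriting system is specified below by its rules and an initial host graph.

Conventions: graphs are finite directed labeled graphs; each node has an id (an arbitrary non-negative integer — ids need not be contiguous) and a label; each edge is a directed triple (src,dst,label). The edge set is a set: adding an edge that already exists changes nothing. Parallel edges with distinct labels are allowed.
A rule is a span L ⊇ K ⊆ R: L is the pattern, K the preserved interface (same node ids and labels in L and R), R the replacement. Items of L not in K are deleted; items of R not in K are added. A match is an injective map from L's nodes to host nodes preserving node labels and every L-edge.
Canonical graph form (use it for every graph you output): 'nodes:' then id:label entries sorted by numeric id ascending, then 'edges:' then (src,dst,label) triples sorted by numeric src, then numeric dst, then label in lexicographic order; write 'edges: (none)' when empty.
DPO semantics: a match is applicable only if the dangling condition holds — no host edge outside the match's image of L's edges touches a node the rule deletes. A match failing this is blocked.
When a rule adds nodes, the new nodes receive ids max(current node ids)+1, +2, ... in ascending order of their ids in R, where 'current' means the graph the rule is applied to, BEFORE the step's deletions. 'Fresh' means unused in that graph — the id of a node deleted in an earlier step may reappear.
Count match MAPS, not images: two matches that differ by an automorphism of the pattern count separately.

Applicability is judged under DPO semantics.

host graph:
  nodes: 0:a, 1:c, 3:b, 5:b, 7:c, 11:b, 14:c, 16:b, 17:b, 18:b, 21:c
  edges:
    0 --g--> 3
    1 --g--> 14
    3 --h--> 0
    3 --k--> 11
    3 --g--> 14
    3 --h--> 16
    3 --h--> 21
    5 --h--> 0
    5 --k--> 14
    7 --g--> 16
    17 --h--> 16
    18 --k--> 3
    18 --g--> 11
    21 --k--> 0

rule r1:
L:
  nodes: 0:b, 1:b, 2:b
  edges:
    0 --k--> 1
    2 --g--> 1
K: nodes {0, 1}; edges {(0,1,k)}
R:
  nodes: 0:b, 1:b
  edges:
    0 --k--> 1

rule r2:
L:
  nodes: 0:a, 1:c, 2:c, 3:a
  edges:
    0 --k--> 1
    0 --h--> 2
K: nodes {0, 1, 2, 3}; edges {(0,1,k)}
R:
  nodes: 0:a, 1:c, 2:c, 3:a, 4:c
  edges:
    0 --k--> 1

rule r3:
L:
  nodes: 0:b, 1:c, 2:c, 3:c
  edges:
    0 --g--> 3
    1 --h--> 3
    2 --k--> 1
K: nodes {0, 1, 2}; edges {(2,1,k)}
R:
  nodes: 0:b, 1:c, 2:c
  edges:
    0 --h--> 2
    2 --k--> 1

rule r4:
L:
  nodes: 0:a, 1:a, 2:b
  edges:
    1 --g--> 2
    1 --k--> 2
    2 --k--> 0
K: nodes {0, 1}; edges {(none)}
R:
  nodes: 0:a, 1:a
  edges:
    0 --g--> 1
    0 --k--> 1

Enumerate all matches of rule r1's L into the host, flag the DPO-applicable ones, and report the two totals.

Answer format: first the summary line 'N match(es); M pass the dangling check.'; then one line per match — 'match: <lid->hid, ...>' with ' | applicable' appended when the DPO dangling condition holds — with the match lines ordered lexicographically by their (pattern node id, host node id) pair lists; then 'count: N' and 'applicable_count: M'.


1 match(es); 0 pass the dangling check.
match: 0->3, 1->11, 2->18
count: 1
applicable_count: 0


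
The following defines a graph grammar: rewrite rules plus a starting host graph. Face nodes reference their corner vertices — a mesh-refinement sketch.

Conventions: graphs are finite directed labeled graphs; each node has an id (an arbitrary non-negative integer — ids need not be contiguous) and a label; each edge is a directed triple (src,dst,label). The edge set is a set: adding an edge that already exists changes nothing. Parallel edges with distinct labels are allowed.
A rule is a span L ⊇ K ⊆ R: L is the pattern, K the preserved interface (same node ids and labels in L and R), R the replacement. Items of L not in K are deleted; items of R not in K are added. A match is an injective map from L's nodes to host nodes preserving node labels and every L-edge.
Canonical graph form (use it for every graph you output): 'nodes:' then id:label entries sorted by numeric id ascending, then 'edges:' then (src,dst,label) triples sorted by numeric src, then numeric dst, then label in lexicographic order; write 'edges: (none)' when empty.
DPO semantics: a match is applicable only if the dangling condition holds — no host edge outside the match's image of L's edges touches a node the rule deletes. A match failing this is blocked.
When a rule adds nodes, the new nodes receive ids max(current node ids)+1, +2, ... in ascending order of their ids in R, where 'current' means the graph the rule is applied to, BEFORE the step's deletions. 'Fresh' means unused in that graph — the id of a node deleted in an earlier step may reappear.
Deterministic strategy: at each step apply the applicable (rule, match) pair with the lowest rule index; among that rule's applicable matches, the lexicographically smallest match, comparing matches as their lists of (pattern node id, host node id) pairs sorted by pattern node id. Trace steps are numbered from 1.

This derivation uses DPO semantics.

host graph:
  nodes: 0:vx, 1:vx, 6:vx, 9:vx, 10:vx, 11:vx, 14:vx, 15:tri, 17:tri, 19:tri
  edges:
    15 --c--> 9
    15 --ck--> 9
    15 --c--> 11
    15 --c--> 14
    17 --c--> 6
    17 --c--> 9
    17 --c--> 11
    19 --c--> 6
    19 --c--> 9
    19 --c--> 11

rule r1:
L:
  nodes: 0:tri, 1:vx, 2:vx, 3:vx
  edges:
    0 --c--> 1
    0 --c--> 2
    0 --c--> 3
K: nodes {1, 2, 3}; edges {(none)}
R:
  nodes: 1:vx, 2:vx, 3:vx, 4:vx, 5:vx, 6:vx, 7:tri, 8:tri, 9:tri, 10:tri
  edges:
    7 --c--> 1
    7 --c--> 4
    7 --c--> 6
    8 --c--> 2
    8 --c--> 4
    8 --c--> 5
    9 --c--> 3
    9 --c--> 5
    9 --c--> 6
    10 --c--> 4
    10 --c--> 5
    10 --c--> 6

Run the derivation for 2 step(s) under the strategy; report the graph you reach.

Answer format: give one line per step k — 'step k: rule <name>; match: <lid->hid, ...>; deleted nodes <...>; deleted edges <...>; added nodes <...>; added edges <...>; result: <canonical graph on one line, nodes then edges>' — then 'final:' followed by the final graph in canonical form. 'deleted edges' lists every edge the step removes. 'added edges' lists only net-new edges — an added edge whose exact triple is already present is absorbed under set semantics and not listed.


step 1: rule r1; match: 0->17, 1->6, 2->9, 3->11; deleted nodes 17; deleted edges (17,6,c); (17,9,c); (17,11,c); added nodes 20, 21, 22, 23, 24, 25, 26; added edges (23,6,c); (23,20,c); (23,22,c); (24,9,c); (24,20,c); (24,21,c); (25,11,c); (25,21,c); (25,22,c); (26,20,c); (26,21,c); (26,22,c); result: nodes: 0:vx, 1:vx, 6:vx, 9:vx, 10:vx, 11:vx, 14:vx, 15:tri, 19:tri, 20:vx, 21:vx, 22:vx, 23:tri, 24:tri, 25:tri, 26:tri edges: (15,9,c); (15,9,ck); (15,11,c); (15,14,c); (19,6,c); (19,9,c); (19,11,c); (23,6,c); (23,20,c); (23,22,c); (24,9,c); (24,20,c); (24,21,c); (25,11,c); (25,21,c); (25,22,c); (26,20,c); (26,21,c); (26,22,c)
step 2: rule r1; match: 0->19, 1->6, 2->9, 3->11; deleted nodes 19; deleted edges (19,6,c); (19,9,c); (19,11,c); added nodes 27, 28, 29, 30, 31, 32, 33; added edges (30,6,c); (30,27,c); (30,29,c); (31,9,c); (31,27,c); (31,28,c); (32,11,c); (32,28,c); (32,29,c); (33,27,c); (33,28,c); (33,29,c); result: nodes: 0:vx, 1:vx, 6:vx, 9:vx, 10:vx, 11:vx, 14:vx, 15:tri, 20:vx, 21:vx, 22:vx, 23:tri, 24:tri, 25:tri, 26:tri, 27:vx, 28:vx, 29:vx, 30:tri, 31:tri, 32:tri, 33:tri edges: (15,9,c); (15,9,ck); (15,11,c); (15,14,c); (23,6,c); (23,20,c); (23,22,c); (24,9,c); (24,20,c); (24,21,c); (25,11,c); (25,21,c); (25,22,c); (26,20,c); (26,21,c); (26,22,c); (30,6,c); (30,27,c); (30,29,c); (31,9,c); (31,27,c); (31,28,c); (32,11,c); (32,28,c); (32,29,c); (33,27,c); (33,28,c); (33,29,c)
final:
nodes: 0:vx, 1:vx, 6:vx, 9:vx, 10:vx, 11:vx, 14:vx, 15:tri, 20:vx, 21:vx, 22:vx, 23:tri, 24:tri, 25:tri, 26:tri, 27:vx, 28:vx, 29:vx, 30:tri, 31:tri, 32:tri, 33:tri
edges: (15,9,c); (15,9,ck); (15,11,c); (15,14,c); (23,6,c); (23,20,c); (23,22,c); (24,9,c); (24,20,c); (24,21,c); (25,11,c); (25,21,c); (25,22,c); (26,20,c); (26,21,c); (26,22,c); (30,6,c); (30,27,c); (30,29,c); (31,9,c); (31,27,c); (31,28,c); (32,11,c); (32,28,c); (32,29,c); (33,27,c); (33,28,c); (33,29,c)


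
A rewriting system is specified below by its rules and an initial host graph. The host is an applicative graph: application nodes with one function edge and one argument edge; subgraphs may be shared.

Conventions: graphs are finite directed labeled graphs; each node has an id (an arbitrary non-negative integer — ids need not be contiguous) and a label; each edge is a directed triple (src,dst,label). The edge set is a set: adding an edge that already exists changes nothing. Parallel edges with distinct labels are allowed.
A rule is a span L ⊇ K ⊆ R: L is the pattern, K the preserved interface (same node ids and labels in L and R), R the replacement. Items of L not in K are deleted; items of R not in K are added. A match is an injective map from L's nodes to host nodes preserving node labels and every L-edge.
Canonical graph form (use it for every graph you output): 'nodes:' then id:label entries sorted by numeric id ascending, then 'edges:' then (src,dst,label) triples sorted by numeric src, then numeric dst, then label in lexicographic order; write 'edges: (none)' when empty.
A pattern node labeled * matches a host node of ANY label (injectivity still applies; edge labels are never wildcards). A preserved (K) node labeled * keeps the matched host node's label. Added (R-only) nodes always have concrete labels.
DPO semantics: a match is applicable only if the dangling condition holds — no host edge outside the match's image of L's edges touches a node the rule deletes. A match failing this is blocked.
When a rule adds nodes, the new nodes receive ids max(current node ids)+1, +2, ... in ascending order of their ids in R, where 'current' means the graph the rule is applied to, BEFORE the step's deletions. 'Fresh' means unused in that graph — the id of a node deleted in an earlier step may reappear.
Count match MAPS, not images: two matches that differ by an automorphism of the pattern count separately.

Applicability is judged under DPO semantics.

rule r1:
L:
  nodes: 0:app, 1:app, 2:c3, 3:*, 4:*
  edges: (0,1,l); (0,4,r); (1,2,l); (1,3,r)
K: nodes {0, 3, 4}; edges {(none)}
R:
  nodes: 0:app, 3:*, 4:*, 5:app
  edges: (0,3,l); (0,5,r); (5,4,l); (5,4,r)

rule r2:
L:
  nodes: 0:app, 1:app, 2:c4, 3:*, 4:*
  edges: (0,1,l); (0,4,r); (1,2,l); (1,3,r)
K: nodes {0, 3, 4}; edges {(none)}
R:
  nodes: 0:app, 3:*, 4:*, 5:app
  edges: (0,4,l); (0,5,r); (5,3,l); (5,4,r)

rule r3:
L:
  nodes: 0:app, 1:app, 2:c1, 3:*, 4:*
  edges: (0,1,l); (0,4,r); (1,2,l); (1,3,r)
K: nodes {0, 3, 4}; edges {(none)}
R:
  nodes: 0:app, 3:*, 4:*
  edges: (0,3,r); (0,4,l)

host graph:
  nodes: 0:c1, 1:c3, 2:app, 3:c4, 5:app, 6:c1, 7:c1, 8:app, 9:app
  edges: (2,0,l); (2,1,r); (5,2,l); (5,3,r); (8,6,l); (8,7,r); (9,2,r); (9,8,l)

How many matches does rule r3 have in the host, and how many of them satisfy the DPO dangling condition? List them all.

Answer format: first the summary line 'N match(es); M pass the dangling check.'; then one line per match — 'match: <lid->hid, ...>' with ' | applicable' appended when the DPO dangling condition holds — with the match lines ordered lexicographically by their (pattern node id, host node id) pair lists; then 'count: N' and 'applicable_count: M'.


2 match(es); 1 pass the dangling check.
match: 0->5, 1->2, 2->0, 3->1, 4->3
match: 0->9, 1->8, 2->6, 3->7, 4->2 | applicable
count: 2
applicable_count: 1


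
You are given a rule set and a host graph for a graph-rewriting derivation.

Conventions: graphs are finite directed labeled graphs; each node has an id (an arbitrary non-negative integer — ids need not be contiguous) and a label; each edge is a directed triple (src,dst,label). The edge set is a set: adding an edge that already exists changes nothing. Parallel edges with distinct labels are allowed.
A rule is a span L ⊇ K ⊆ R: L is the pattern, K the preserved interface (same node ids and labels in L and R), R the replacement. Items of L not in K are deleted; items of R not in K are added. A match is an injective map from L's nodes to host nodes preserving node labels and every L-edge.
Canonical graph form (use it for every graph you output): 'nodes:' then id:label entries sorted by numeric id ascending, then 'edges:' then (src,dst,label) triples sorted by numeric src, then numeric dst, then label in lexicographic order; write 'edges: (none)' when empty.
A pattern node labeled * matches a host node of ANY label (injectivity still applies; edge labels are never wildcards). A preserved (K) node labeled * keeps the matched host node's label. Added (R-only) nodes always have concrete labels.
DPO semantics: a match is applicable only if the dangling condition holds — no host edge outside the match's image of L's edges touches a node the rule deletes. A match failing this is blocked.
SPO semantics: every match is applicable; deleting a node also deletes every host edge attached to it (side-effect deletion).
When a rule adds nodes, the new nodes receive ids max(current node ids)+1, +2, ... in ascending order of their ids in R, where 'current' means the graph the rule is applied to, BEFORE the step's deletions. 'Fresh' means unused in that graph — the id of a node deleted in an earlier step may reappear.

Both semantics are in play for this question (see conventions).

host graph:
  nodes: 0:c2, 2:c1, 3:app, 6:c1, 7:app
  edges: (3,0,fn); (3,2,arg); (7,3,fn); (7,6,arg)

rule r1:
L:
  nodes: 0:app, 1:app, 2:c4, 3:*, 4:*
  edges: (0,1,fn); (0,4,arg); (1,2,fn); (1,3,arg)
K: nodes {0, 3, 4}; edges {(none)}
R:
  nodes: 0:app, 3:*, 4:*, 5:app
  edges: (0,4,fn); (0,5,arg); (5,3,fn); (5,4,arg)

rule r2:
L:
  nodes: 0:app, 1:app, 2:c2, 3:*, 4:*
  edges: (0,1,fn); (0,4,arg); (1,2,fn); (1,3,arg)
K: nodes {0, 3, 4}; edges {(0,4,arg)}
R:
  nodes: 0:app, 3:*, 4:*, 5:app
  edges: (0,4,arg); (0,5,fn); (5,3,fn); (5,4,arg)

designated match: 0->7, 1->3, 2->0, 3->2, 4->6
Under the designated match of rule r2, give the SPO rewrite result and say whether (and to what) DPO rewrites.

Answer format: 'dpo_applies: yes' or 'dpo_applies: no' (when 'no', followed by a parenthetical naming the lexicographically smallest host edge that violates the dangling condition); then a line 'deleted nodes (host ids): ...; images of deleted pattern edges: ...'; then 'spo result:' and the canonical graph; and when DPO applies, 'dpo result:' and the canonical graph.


dpo_applies: yes
deleted nodes (host ids): 0, 3; images of deleted pattern edges: (3,0,fn); (3,2,arg); (7,3,fn)
spo result:
nodes: 2:c1, 6:c1, 7:app, 8:app
edges: (7,6,arg); (7,8,fn); (8,2,fn); (8,6,arg)
dpo result:
nodes: 2:c1, 6:c1, 7:app, 8:app
edges: (7,6,arg); (7,8,fn); (8,2,fn); (8,6,arg)


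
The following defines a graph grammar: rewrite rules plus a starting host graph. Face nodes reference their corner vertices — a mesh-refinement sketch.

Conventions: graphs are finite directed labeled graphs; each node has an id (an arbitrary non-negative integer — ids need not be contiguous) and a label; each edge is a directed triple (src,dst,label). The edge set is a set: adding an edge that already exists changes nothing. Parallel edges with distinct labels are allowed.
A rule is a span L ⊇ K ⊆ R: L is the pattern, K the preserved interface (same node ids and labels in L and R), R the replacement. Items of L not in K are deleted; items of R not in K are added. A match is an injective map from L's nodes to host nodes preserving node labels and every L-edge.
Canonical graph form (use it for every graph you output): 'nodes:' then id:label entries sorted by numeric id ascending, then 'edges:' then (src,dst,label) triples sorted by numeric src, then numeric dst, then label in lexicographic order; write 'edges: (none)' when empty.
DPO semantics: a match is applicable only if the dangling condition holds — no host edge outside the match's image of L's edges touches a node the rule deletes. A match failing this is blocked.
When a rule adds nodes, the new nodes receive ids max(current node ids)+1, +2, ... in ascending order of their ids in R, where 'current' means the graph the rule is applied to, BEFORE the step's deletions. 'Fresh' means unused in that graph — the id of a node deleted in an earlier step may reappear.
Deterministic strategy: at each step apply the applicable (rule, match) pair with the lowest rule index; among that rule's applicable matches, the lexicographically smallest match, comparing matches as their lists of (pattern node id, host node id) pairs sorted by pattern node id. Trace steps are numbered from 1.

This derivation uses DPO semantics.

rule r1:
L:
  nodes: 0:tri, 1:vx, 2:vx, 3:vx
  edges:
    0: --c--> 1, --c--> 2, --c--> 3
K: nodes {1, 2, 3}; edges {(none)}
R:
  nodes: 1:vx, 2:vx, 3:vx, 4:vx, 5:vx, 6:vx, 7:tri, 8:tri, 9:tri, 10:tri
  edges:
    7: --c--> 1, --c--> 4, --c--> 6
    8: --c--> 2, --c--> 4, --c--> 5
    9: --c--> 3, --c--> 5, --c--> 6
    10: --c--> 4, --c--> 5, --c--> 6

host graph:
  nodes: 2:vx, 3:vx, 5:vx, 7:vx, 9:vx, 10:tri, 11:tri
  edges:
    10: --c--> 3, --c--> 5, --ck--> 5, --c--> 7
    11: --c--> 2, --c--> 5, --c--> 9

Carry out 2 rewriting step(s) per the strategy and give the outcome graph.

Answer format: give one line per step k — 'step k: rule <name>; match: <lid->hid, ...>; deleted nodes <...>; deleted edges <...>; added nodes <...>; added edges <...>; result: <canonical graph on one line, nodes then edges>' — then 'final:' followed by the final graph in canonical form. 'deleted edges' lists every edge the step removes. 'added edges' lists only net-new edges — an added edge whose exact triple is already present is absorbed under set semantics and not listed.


step 1: rule r1; match: 0->11, 1->2, 2->5, 3->9; deleted nodes 11; deleted edges (11,2,c); (11,5,c); (11,9,c); added nodes 12, 13, 14, 15, 16, 17, 18; added edges (15,2,c); (15,12,c); (15,14,c); (16,5,c); (16,12,c); (16,13,c); (17,9,c); (17,13,c); (17,14,c); (18,12,c); (18,13,c); (18,14,c); result: nodes: 2:vx, 3:vx, 5:vx, 7:vx, 9:vx, 10:tri, 12:vx, 13:vx, 14:vx, 15:tri, 16:tri, 17:tri, 18:tri edges: (10,3,c); (10,5,c); (10,5,ck); (10,7,c); (15,2,c); (15,12,c); (15,14,c); (16,5,c); (16,12,c); (16,13,c); (17,9,c); (17,13,c); (17,14,c); (18,12,c); (18,13,c); (18,14,c)
step 2: rule r1; match: 0->15, 1->2, 2->12, 3->14; deleted nodes 15; deleted edges (15,2,c); (15,12,c); (15,14,c); added nodes 19, 20, 21, 22, 23, 24, 25; added edges (22,2,c); (22,19,c); (22,21,c); (23,12,c); (23,19,c); (23,20,c); (24,14,c); (24,20,c); (24,21,c); (25,19,c); (25,20,c); (25,21,c); result: nodes: 2:vx, 3:vx, 5:vx, 7:vx, 9:vx, 10:tri, 12:vx, 13:vx, 14:vx, 16:tri, 17:tri, 18:tri, 19:vx, 20:vx, 21:vx, 22:tri, 23:tri, 24:tri, 25:tri edges: (10,3,c); (10,5,c); (10,5,ck); (10,7,c); (16,5,c); (16,12,c); (16,13,c); (17,9,c); (17,13,c); (17,14,c); (18,12,c); (18,13,c); (18,14,c); (22,2,c); (22,19,c); (22,21,c); (23,12,c); (23,19,c); (23,20,c); (24,14,c); (24,20,c); (24,21,c); (25,19,c); (25,20,c); (25,21,c)
final:
nodes: 2:vx, 3:vx, 5:vx, 7:vx, 9:vx, 10:tri, 12:vx, 13:vx, 14:vx, 16:tri, 17:tri, 18:tri, 19:vx, 20:vx, 21:vx, 22:tri, 23:tri, 24:tri, 25:tri
edges: (10,3,c); (10,5,c); (10,5,ck); (10,7,c); (16,5,c); (16,12,c); (16,13,c); (17,9,c); (17,13,c); (17,14,c); (18,12,c); (18,13,c); (18,14,c); (22,2,c); (22,19,c); (22,21,c); (23,12,c); (23,19,c); (23,20,c); (24,14,c); (24,20,c); (24,21,c); (25,19,c); (25,20,c); (25,21,c)


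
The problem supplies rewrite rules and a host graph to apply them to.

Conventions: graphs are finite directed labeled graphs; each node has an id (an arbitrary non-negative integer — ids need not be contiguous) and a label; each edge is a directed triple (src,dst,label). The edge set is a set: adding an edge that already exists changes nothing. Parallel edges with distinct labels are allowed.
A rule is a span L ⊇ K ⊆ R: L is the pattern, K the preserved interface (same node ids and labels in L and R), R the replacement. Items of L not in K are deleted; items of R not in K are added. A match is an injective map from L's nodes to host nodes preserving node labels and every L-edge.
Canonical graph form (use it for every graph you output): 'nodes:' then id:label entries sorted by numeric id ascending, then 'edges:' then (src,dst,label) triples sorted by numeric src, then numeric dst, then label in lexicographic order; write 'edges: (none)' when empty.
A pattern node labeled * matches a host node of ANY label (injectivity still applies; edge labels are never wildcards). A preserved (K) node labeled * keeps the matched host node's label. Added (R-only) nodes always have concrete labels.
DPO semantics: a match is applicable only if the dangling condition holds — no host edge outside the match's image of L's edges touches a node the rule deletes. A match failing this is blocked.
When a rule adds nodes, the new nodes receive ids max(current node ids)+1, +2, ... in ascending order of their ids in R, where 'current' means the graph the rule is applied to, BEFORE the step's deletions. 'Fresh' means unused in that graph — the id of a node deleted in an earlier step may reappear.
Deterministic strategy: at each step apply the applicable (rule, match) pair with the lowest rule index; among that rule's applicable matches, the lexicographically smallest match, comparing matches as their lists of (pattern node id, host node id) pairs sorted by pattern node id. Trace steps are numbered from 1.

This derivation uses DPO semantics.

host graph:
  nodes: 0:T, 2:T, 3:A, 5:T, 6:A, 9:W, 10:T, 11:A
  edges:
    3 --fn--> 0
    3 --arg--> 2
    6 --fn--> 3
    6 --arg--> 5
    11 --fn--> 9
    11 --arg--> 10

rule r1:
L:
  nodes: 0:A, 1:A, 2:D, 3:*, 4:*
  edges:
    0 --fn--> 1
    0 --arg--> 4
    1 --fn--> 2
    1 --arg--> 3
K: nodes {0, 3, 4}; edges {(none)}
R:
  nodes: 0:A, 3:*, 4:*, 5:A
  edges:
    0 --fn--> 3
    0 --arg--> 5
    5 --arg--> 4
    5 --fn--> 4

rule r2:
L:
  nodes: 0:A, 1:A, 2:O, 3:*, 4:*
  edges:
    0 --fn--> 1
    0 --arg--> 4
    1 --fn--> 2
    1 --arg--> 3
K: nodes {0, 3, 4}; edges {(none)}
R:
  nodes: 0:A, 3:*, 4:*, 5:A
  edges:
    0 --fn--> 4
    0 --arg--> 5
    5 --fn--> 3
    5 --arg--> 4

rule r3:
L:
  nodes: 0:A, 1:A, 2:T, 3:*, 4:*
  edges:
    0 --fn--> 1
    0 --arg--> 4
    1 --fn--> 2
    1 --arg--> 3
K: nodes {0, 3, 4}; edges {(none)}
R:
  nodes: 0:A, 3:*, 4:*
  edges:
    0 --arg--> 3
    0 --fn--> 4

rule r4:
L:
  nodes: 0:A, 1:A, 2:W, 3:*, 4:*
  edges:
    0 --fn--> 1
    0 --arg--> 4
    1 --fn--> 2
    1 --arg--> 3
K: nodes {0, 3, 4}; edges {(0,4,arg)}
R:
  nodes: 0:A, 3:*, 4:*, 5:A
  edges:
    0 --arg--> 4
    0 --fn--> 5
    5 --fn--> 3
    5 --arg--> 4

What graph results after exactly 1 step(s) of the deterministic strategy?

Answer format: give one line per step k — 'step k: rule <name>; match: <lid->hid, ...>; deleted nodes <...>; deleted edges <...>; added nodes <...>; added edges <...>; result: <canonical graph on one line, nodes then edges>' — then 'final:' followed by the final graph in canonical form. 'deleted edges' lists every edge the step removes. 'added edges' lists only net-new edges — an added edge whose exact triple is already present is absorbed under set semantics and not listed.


step 1: rule r3; match: 0->6, 1->3, 2->0, 3->2, 4->5; deleted nodes 0, 3; deleted edges (3,0,fn); (3,2,arg); (6,3,fn); (6,5,arg); added nodes (none); added edges (6,2,arg); (6,5,fn); result: nodes: 2:T, 5:T, 6:A, 9:W, 10:T, 11:A edges: (6,2,arg); (6,5,fn); (11,9,fn); (11,10,arg)
final:
nodes: 2:T, 5:T, 6:A, 9:W, 10:T, 11:A
edges: (6,2,arg); (6,5,fn); (11,9,fn); (11,10,arg)


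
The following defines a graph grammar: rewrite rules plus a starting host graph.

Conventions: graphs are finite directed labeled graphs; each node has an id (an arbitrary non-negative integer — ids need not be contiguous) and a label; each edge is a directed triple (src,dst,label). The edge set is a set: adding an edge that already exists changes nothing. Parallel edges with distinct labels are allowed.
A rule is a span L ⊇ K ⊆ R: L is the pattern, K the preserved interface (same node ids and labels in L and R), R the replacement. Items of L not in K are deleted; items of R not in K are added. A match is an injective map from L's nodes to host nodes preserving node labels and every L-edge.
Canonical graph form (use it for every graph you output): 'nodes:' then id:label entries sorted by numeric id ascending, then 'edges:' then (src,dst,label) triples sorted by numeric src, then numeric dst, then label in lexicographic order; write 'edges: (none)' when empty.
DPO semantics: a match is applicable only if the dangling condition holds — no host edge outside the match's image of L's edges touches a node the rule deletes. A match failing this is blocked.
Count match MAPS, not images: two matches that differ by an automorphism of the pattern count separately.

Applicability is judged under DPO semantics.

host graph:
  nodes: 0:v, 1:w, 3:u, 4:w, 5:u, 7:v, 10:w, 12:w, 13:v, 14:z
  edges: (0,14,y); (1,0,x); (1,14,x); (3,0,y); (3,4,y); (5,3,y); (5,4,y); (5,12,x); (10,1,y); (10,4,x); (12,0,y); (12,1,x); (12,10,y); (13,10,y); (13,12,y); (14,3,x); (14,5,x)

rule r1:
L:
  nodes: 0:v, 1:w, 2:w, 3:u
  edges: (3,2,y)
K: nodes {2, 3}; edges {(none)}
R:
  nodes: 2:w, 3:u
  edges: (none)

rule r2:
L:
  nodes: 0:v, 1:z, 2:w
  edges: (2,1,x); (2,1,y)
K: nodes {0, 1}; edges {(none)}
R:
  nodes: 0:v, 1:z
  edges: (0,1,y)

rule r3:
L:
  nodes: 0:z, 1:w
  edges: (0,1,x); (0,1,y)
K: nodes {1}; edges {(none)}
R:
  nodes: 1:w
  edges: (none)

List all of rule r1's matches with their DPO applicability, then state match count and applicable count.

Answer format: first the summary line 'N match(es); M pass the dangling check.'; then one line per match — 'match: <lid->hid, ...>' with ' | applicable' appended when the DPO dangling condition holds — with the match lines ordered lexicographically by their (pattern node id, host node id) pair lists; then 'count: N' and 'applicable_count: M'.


18 match(es); 0 pass the dangling check.
match: 0->0, 1->1, 2->4, 3->3
match: 0->0, 1->1, 2->4, 3->5
match: 0->0, 1->10, 2->4, 3->3
match: 0->0, 1->10, 2->4, 3->5
match: 0->0, 1->12, 2->4, 3->3
match: 0->0, 1->12, 2->4, 3->5
match: 0->7, 1->1, 2->4, 3->3
match: 0->7, 1->1, 2->4, 3->5
match: 0->7, 1->10, 2->4, 3->3
match: 0->7, 1->10, 2->4, 3->5
match: 0->7, 1->12, 2->4, 3->3
match: 0->7, 1->12, 2->4, 3->5
match: 0->13, 1->1, 2->4, 3->3
match: 0->13, 1->1, 2->4, 3->5
match: 0->13, 1->10, 2->4, 3->3
match: 0->13, 1->10, 2->4, 3->5
match: 0->13, 1->12, 2->4, 3->3
match: 0->13, 1->12, 2->4, 3->5
count: 18
applicable_count: 0
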